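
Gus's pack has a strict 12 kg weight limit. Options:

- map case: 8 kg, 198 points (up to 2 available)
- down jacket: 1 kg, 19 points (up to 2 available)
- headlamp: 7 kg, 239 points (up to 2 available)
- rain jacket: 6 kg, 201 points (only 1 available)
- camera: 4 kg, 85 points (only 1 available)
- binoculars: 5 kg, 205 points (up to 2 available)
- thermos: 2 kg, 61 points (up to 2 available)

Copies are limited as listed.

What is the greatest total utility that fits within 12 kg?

471

Density check — binoculars 41.00, headlamp 34.14, rain jacket 33.50, thermos 30.50 are the best per kg.
Taking 2×binoculars + thermos: 12 kg used, 471 in utility.
Nothing else within 12 kg beats 471.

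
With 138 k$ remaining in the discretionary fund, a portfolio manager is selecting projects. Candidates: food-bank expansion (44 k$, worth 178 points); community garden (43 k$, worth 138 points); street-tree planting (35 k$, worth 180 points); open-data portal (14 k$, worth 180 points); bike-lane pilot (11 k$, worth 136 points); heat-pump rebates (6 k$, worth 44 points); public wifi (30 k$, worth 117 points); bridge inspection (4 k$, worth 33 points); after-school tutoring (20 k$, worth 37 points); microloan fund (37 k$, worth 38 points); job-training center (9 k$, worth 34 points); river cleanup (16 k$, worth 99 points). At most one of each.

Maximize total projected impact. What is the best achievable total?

851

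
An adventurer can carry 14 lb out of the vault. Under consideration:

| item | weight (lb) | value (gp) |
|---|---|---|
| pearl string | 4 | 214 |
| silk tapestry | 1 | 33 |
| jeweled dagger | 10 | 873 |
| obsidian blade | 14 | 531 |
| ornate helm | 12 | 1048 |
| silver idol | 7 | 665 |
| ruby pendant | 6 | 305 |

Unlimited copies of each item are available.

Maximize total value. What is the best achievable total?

The ratio ordering already packs tightly: 2×silver idol, 14 lb, 1330.
Nothing else within 14 lb beats 1330.

1330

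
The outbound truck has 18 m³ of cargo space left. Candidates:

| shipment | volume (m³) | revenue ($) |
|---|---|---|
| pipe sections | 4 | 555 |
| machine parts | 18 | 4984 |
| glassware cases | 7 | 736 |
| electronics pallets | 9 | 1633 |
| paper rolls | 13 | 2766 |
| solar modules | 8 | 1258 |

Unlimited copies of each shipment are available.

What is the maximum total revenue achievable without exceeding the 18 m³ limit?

4984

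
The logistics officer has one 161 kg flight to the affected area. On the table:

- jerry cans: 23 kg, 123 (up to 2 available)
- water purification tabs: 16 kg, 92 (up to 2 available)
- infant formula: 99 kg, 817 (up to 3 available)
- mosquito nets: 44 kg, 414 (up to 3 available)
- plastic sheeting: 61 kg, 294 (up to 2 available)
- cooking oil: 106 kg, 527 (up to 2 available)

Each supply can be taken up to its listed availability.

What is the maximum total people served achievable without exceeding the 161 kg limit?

1365

Ranking by ratio (people served/kg): mosquito nets 9.41, infant formula 8.25, water purification tabs 5.75.
Greedy by ratio would take water purification tabs + 3×mosquito nets: 148 kg used, total 1334.
Dropping water purification tabs frees 16 kg; slotting in jerry cans (23 kg) lifts the total to 1365 at 155 kg.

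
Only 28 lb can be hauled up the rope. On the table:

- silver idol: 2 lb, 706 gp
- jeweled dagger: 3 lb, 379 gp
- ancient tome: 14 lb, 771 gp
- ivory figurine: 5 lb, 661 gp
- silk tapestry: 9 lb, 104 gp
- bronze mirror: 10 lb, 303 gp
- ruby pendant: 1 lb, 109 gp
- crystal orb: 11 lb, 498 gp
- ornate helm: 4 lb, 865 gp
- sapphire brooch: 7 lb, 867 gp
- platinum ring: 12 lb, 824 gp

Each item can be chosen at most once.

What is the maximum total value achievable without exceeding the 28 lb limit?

A density-first pass picks silver idol + jeweled dagger + ivory figurine + ruby pendant + ornate helm + sapphire brooch — 3587 at 22 lb.
The 6 lb tied up in ivory figurine and ruby pendant is better spent on platinum ring — total rises to 3641 (28 lb).
An exhaustive check of the 2048 subsets confirms 3641.

3641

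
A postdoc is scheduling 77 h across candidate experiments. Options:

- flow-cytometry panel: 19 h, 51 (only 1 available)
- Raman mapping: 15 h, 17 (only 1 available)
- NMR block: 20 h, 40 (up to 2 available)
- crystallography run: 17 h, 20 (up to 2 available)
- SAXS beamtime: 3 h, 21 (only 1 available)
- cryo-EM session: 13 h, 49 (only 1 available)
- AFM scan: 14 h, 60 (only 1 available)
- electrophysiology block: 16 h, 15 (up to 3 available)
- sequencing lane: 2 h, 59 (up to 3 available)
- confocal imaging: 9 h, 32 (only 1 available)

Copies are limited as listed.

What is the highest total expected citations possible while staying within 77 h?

Greedy by ratio would take flow-cytometry panel + SAXS beamtime + cryo-EM session + AFM scan + 3×sequencing lane + confocal imaging: 64 h used, total 390.
The 9 h tied up in confocal imaging is better spent on NMR block — total rises to 398 (75 h).
Every other selection either busts 77 h or exceeds an availability limit or fails to beat 398.

398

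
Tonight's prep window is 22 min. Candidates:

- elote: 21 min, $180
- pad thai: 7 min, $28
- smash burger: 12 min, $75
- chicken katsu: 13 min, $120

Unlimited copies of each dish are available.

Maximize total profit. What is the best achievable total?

180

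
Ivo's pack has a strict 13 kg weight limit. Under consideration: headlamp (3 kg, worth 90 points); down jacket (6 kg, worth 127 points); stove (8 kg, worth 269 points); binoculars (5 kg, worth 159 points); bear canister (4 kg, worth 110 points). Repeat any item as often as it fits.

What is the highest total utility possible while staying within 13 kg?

428

Stove + binoculars uses 13 of the 13 kg and totals 428.
That's the maximum — no swap from here does better than 428.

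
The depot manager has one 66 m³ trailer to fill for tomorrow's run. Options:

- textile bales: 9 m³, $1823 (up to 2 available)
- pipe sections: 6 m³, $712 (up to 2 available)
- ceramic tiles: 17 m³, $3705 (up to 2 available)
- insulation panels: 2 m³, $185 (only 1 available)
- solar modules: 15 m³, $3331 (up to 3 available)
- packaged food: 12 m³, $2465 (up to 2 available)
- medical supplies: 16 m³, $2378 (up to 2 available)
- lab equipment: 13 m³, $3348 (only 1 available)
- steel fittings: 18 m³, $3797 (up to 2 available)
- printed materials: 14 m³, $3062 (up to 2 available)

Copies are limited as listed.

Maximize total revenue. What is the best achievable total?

14895

Ranking by ratio (revenue/m³): lab equipment 257.54, solar modules 222.07, printed materials 218.71.
A density-first pass picks pipe sections + insulation panels + 3×solar modules + lab equipment — 14238 at 66 m³.
Reworking the packing: textile bales + 2×solar modules + lab equipment + printed materials uses 66 m³ and improves the total to 14895.
Nothing else within 66 m³ beats 14895.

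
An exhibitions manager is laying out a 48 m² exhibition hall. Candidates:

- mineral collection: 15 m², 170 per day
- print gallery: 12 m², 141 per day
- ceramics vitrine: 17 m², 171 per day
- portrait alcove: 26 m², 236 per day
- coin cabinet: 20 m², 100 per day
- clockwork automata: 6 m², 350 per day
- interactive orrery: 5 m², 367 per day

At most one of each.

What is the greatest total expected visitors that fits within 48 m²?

1058

Greedy by ratio would take mineral collection + print gallery + clockwork automata + interactive orrery: 38 m² used, total 1028.
The 12 m² tied up in print gallery is better spent on ceramics vitrine — total rises to 1058 (43 m²).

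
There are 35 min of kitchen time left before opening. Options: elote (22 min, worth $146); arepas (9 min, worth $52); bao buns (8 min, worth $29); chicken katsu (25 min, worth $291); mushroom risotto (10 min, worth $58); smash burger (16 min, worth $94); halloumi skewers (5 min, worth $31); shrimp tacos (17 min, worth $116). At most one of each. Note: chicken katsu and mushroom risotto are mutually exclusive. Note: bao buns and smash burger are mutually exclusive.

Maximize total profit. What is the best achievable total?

343

By profit per min: chicken katsu 11.64, shrimp tacos 6.82, elote 6.64, halloumi skewers 6.20 lead.
Filling by ratio: chicken katsu + halloumi skewers for 322, with 5 min left unused.
Replace halloumi skewers with arepas: the trade gains 21 net, giving 343 at 34 min.
The closest alternative, chicken katsu + halloumi skewers, reaches only 322.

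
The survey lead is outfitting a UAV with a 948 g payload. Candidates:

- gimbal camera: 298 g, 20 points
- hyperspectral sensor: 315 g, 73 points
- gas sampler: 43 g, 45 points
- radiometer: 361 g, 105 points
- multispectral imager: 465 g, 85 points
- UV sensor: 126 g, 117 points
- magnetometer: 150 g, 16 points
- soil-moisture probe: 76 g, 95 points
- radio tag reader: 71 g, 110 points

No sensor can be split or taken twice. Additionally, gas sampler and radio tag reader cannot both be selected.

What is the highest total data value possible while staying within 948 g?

447

By data value per g: radio tag reader 1.55, soil-moisture probe 1.25, gas sampler 1.05 lead.
Best packing: gimbal camera + radiometer + UV sensor + soil-moisture probe + radio tag reader — 932 g, 447 total.
The closest alternative, radiometer + UV sensor + magnetometer + soil-moisture probe + radio tag reader, reaches only 443.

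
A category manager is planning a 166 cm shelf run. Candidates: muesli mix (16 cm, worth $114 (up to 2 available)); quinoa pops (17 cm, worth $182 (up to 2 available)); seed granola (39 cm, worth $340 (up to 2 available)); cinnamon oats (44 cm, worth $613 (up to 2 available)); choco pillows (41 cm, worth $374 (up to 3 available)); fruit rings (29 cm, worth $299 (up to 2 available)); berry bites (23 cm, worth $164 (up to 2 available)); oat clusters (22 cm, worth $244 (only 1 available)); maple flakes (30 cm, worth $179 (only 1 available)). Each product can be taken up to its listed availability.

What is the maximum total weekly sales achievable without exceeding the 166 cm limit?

Filling by ratio: muesli mix + 2×quinoa pops + 2×cinnamon oats + oat clusters for 1948, with 6 cm left unused.
Replace muesli mix and quinoa pops and oat clusters with 2×fruit rings: the trade gains 58 net, giving 2006 at 163 cm.

2006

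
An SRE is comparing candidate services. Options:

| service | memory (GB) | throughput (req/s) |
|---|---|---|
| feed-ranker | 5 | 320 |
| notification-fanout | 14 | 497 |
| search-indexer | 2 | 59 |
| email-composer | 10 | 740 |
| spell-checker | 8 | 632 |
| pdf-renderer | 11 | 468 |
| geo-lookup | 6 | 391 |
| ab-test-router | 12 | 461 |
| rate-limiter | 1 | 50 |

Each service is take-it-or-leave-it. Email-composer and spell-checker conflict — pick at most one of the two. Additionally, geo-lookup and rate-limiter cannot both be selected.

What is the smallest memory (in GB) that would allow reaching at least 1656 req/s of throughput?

Need the lightest bundle worth ≥ 1656.
search-indexer + email-composer + pdf-renderer + geo-lookup reaches 1658 using 29 GB.
No combination under 29 GB hits 1656.

29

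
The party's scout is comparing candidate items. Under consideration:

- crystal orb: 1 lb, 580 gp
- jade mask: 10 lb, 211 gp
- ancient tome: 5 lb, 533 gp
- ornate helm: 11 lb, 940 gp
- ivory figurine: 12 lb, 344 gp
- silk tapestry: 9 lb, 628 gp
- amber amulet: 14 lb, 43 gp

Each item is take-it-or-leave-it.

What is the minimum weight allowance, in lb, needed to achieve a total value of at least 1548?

Look for the lowest-weight combination reaching 1548.
Taking crystal orb + ancient tome + silk tapestry gives 1741 (≥ 1548) for 15 lb.
Any bundle with less than 15 lb falls short of 1548.

15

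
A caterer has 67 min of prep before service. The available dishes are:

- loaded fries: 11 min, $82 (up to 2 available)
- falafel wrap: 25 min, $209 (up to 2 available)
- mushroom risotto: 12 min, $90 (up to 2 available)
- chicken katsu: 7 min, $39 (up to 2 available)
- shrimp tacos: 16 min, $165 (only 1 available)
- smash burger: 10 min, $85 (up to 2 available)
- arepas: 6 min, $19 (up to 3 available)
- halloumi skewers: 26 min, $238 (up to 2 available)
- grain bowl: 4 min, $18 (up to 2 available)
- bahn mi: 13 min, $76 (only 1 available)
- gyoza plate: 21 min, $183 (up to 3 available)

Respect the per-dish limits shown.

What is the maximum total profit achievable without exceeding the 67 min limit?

612

Ranking by ratio (profit/min): shrimp tacos 10.31, halloumi skewers 9.15, gyoza plate 8.71.
Greedy by ratio would take shrimp tacos + halloumi skewers + grain bowl + gyoza plate: 67 min used, total 604.
Dropping grain bowl and gyoza plate frees 25 min; slotting in falafel wrap (25 min) lifts the total to 612 at 67 min.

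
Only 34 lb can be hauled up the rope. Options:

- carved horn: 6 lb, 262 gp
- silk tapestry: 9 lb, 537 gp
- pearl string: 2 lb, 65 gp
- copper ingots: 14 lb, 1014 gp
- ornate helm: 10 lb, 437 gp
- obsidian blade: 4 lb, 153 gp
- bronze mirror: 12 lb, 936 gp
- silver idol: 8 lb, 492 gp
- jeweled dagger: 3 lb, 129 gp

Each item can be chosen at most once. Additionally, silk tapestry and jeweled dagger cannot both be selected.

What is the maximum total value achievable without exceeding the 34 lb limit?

2442

Copper ingots + bronze mirror + silver idol uses 34 of the 34 lb and totals 2442.
Runner-up carved horn + pearl string + copper ingots + bronze mirror tops out at 2277.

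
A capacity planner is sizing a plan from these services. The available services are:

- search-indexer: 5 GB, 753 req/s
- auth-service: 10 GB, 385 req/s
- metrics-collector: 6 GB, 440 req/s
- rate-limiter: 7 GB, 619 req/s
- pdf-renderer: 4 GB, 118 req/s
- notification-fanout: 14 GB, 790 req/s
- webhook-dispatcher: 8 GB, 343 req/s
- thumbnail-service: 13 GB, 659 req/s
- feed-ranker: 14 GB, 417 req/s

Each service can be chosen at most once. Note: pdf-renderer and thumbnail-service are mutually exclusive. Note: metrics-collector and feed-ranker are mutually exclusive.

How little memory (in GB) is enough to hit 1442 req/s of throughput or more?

16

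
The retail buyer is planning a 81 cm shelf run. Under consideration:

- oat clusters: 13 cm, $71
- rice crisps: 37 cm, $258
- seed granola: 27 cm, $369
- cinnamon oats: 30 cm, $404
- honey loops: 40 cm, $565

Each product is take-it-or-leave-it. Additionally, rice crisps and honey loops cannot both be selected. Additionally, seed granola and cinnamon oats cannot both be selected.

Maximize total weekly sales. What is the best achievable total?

Ranking by ratio (weekly sales/cm): honey loops 14.12, seed granola 13.67, cinnamon oats 13.47, rice crisps 6.97.
Best packing: oat clusters + seed granola + honey loops — 80 cm, 1005 total.
That's the maximum — no feasible swap from here does better than 1005.

1005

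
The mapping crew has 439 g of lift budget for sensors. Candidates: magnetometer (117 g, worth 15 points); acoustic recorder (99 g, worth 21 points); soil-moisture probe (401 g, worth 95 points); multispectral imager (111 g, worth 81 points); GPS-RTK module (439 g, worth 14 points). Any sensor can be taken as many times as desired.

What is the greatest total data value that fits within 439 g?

264

Ranking by ratio (data value/g): multispectral imager 0.73, soil-moisture probe 0.24, acoustic recorder 0.21.
Acoustic recorder + 3×multispectral imager uses 432 of the 439 g and totals 264.
That's the maximum — no swap from here does better than 264.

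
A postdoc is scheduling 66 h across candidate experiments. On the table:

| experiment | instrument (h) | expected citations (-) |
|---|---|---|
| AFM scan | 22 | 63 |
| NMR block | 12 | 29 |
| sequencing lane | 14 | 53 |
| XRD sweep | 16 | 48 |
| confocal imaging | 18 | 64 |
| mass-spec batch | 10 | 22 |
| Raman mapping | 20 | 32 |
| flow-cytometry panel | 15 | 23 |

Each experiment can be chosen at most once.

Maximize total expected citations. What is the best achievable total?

209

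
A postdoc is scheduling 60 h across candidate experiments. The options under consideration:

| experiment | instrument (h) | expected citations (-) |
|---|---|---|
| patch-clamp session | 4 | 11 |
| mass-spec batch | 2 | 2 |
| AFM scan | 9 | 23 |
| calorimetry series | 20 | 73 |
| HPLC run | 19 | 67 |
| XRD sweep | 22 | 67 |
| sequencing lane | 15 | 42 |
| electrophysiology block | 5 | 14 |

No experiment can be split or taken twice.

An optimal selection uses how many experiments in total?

4

Optimal total is 196.
One optimal bundle: calorimetry series + HPLC run + sequencing lane + electrophysiology block (59 h).
Any selection reaching 196 contains exactly 4 experiments.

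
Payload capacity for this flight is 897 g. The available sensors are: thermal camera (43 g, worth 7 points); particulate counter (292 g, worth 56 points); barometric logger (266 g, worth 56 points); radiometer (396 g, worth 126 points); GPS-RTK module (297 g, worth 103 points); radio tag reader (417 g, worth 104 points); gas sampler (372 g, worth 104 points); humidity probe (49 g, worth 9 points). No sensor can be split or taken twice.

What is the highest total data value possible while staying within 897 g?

246

Greedy by ratio would take thermal camera + radiometer + GPS-RTK module + humidity probe: 785 g used, total 245.
Dropping GPS-RTK module frees 297 g; slotting in gas sampler (372 g) lifts the total to 246 at 860 g.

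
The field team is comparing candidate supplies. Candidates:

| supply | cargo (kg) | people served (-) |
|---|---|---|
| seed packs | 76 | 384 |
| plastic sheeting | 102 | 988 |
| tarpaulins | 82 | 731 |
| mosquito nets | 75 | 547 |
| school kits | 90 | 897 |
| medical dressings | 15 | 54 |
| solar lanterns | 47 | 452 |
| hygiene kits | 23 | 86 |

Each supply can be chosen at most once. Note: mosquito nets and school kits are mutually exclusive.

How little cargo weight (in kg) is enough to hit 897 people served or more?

90

Minimise kg subject to total people served ≥ 897.
Taking school kits gives 897 (≥ 897) for 90 kg.
No combination under 90 kg hits 897.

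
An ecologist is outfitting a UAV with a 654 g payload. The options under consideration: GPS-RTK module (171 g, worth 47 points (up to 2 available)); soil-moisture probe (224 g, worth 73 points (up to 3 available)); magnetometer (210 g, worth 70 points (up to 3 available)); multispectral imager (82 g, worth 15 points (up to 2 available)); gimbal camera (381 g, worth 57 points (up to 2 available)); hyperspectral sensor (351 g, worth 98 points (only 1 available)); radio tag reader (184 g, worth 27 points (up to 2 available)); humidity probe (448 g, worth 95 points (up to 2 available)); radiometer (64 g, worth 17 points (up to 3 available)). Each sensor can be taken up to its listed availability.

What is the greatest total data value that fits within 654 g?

213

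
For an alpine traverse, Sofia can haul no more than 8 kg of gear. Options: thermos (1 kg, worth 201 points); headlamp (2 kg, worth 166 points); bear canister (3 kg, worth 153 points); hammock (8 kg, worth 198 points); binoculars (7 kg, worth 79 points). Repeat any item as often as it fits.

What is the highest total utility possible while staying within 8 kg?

1608

Ranking by ratio (utility/kg): thermos 201.00, headlamp 83.00, bear canister 51.00.
The ratio ordering already packs tightly: 8×thermos, 8 kg, 1608.
That's the maximum — no swap from here does better than 1608.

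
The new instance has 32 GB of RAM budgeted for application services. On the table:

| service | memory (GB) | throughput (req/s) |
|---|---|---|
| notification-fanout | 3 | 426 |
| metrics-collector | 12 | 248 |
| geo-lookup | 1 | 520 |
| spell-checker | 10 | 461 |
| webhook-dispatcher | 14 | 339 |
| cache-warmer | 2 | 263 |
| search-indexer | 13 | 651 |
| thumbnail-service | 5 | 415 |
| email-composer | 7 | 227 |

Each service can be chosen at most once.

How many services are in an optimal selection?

6

Optimal total is 2502.
For example notification-fanout + geo-lookup + cache-warmer + search-indexer + thumbnail-service + email-composer achieves it, using 31 GB.
All optima have 6 services.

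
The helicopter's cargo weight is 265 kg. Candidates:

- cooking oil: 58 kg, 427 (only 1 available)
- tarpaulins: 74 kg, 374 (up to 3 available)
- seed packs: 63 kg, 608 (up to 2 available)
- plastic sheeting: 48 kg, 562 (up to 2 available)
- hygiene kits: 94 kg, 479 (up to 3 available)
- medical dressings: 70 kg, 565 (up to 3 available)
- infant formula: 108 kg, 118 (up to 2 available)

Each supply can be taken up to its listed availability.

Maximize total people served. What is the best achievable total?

The ratio heuristic lands on 2×seed packs + 2×plastic sheeting (2340) but leaves 43 kg idle.
Replace plastic sheeting with medical dressings: the trade gains 3 net, giving 2343 at 244 kg.
The spare 21 kg is too small for any remaining supply, and no exchange beats 2343.

2343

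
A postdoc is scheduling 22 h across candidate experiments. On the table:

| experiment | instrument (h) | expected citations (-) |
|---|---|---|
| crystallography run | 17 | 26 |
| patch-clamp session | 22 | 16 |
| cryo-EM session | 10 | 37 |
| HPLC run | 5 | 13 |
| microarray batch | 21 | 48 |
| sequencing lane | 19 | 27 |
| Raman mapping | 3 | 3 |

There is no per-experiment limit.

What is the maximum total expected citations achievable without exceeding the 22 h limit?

74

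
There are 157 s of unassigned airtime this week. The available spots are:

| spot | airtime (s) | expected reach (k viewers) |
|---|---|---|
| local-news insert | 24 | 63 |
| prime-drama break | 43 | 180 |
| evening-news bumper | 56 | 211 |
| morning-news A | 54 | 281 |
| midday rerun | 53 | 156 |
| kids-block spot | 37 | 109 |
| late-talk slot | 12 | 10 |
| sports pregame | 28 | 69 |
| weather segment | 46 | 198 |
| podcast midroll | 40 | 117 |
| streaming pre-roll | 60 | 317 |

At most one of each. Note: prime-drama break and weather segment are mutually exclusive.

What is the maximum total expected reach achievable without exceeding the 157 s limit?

778

Prime-drama break + morning-news A + streaming pre-roll uses 157 of the 157 s and totals 778.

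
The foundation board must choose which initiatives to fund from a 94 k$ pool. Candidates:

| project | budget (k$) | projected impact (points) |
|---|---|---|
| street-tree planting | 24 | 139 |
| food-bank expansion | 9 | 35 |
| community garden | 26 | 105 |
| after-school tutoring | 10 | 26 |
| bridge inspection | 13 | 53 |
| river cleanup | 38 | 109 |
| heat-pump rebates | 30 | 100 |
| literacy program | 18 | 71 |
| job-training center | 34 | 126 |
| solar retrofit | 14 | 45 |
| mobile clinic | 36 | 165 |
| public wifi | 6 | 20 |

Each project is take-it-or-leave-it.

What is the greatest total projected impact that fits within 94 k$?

430

Taking the top-ratio projects first gives street-tree planting + bridge inspection + literacy program + mobile clinic for 428 (91 k$).
Replace bridge inspection and literacy program with job-training center: the trade gains 2 net, giving 430 at 94 k$.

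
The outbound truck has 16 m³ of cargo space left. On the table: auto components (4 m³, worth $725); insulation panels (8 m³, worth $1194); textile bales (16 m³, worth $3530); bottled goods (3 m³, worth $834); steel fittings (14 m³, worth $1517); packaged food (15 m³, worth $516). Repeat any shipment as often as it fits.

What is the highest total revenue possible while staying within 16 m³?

Density check — bottled goods 278.00, textile bales 220.62, auto components 181.25, insulation panels 149.25 are the best per m³.
Best packing: 5×bottled goods — 15 m³, 4170 total.
The spare 1 m³ is too small for any remaining shipment, and no exchange beats 4170.

4170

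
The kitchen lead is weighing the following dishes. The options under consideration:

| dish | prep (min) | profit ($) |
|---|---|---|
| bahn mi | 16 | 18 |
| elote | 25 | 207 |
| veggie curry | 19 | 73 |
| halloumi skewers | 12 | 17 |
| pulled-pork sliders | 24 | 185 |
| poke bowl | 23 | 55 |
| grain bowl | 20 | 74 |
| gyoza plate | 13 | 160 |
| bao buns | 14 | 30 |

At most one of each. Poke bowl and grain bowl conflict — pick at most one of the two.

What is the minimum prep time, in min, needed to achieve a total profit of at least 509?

Need the lightest bundle worth ≥ 509.
elote + pulled-pork sliders + gyoza plate: 552 profit at 62 min.
Any bundle with less than 62 min falls short of 509.

62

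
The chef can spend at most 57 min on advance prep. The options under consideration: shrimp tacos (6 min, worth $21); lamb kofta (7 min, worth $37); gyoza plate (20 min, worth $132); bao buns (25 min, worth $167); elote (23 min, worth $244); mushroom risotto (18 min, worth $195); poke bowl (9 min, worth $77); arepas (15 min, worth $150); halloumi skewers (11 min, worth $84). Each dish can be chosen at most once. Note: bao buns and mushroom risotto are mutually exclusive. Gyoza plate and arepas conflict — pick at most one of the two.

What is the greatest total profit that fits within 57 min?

By profit per min: mushroom risotto 10.83, elote 10.61, arepas 10.00, poke bowl 8.56 lead.
Elote + mushroom risotto + arepas uses 56 of the 57 min and totals 589.

589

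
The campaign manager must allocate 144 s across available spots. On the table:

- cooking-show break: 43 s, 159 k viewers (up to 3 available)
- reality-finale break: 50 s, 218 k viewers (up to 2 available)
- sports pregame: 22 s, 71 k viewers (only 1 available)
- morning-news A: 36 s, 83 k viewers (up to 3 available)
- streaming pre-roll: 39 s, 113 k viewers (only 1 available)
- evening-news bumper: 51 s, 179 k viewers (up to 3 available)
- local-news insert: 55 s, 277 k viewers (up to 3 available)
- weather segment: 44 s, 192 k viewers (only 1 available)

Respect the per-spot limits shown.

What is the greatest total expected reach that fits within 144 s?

628

Greedy by ratio would take sports pregame + 2×local-news insert: 132 s used, total 625.
Dropping sports pregame and local-news insert frees 77 s; slotting in cooking-show break + weather segment (87 s) lifts the total to 628 at 142 s.
Nothing else within 144 s beats 628.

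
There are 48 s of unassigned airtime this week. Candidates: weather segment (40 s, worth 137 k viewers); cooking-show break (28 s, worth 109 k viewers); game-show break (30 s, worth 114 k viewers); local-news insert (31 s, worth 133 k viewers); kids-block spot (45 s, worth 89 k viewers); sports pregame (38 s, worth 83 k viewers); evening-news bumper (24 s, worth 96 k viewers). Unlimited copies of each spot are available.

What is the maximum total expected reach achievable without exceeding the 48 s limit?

192

The ratio heuristic lands on local-news insert (133) but leaves 17 s idle.
Replace local-news insert with 2×evening-news bumper: the trade gains 59 net, giving 192 at 48 s.
Every other selection either busts 48 s or fails to beat 192.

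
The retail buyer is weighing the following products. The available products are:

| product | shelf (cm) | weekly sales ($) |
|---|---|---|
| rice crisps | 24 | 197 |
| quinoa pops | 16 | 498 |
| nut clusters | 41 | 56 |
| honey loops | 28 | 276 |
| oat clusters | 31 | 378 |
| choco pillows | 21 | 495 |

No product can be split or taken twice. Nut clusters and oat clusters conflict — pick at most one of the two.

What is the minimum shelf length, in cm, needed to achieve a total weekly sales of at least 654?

Look for the lowest-shelf combination reaching 654.
quinoa pops + choco pillows reaches 993 using 37 cm.
Below 37 cm the best achievable stays under 654.

37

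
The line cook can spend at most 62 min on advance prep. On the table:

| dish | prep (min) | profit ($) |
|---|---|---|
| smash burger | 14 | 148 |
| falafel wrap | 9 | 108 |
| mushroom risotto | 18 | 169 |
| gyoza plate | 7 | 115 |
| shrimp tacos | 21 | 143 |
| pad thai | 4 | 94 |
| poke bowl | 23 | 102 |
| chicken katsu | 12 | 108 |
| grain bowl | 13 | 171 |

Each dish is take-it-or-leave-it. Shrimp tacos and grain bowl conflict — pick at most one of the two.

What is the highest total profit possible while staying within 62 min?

Smash burger + falafel wrap + gyoza plate + pad thai + chicken katsu + grain bowl uses 59 of the 62 min and totals 744.
Runner-up smash burger + falafel wrap + mushroom risotto + gyoza plate + grain bowl tops out at 711.

744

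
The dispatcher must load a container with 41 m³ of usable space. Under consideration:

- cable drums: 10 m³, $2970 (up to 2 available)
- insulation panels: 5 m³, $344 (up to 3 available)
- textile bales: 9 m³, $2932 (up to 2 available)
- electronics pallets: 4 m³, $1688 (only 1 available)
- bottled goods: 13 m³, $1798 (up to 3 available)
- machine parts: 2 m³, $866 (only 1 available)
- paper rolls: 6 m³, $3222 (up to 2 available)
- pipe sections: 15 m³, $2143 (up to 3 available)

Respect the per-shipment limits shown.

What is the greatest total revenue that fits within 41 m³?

Density check — paper rolls 537.00, machine parts 433.00, electronics pallets 422.00 are the best per m³.
A density-first pass picks insulation panels + 2×textile bales + electronics pallets + machine parts + 2×paper rolls — 15206 at 41 m³.
Reworking the packing: 2×cable drums + textile bales + 2×paper rolls uses 41 m³ and improves the total to 15316.
Every other selection either busts 41 m³ or exceeds an availability limit or fails to beat 15316.

15316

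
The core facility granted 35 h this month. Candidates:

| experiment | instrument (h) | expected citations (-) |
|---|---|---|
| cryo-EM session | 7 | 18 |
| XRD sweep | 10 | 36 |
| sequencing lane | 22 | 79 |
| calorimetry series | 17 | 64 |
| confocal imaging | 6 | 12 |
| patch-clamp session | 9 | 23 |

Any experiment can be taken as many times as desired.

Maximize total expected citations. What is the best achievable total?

128

Best packing: 2×calorimetry series — 34 h, 128 total.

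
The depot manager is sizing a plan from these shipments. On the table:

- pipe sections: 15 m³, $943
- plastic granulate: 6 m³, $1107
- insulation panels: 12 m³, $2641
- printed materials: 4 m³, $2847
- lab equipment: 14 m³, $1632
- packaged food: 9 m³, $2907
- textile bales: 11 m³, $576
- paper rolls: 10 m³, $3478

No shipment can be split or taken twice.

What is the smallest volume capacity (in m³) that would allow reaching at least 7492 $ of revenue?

23

Need the lightest bundle worth ≥ 7492.
printed materials + packaged food + paper rolls: 9232 revenue at 23 m³.
Any bundle with less than 23 m³ falls short of 7492.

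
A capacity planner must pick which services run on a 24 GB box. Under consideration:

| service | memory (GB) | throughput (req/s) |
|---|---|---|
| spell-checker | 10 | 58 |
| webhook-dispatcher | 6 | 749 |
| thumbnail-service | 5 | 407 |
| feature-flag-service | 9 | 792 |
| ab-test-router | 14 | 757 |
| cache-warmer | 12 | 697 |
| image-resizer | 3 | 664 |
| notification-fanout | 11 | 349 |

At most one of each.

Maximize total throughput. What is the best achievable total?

By throughput per GB: image-resizer 221.33, webhook-dispatcher 124.83, feature-flag-service 88.00 lead.
Best packing: webhook-dispatcher + thumbnail-service + feature-flag-service + image-resizer — 23 GB, 2612 total.

2612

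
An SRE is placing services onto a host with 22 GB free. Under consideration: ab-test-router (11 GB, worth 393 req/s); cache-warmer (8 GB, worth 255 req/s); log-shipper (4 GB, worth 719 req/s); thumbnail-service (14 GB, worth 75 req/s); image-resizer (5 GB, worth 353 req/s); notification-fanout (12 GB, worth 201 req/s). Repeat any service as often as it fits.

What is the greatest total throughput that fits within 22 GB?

Density check — log-shipper 179.75, image-resizer 70.60, ab-test-router 35.73 are the best per GB.
Taking 5×log-shipper: 20 GB used, 3595 in throughput.
Every other selection either busts 22 GB or fails to beat 3595.

3595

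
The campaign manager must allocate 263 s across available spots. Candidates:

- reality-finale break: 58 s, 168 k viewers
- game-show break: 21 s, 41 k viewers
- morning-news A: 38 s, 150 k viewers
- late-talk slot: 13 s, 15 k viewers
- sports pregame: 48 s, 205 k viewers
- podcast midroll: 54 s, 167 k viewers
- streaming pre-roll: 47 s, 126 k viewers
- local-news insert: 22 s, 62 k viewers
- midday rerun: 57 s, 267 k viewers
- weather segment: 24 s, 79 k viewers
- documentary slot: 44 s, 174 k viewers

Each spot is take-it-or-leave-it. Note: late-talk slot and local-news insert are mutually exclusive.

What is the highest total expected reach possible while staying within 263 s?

1025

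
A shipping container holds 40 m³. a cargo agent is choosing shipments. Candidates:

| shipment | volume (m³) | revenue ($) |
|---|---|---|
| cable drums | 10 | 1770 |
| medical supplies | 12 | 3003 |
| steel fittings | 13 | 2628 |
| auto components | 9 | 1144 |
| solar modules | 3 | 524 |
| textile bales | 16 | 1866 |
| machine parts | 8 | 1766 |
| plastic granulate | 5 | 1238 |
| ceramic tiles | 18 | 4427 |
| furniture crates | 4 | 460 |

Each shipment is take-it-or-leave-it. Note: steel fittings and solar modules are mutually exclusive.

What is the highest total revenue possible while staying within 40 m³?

9200

By revenue per m³: medical supplies 250.25, plastic granulate 247.60, ceramic tiles 245.94, machine parts 220.75 lead.
Greedy by ratio would take medical supplies + solar modules + plastic granulate + ceramic tiles: 38 m³ used, total 9192.
Dropping solar modules and plastic granulate frees 8 m³; slotting in cable drums (10 m³) lifts the total to 9200 at 40 m³.
Nothing else feasible within 40 m³ beats 9200.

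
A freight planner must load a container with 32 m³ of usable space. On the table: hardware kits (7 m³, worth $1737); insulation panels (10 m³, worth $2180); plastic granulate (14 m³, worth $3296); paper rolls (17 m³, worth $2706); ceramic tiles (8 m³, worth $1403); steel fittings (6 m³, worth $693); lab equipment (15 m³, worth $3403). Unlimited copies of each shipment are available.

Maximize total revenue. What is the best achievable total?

7391

The ratio heuristic lands on 4×hardware kits (6948) but leaves 4 m³ idle.
Replace hardware kits with insulation panels: the trade gains 443 net, giving 7391 at 31 m³.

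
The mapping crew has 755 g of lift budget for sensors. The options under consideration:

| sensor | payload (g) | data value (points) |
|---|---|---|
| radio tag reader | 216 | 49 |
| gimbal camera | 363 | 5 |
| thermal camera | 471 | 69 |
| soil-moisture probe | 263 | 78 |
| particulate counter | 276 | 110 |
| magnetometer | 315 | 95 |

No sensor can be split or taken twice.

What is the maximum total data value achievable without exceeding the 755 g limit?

237

A density-first pass picks particulate counter + magnetometer — 205 at 591 g.
Dropping magnetometer frees 315 g; slotting in radio tag reader + soil-moisture probe (479 g) lifts the total to 237 at 755 g.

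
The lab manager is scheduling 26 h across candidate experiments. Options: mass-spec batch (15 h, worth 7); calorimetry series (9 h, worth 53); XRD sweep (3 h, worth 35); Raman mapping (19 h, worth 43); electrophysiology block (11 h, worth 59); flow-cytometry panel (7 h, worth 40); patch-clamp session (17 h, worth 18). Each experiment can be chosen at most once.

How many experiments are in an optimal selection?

3

The maximum expected citations within 26 h is 147.
calorimetry series + XRD sweep + electrophysiology block hits 147 at 23 h.
Any selection reaching 147 contains exactly 3 experiments.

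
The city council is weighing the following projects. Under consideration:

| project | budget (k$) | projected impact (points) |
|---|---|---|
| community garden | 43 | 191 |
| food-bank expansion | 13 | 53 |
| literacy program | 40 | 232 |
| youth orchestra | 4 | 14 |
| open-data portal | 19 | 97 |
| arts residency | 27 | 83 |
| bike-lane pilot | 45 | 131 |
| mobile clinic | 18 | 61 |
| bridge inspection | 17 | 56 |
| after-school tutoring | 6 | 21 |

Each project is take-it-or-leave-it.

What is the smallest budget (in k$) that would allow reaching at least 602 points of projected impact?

Look for the lowest-budget combination reaching 602.
community garden + food-bank expansion + literacy program + youth orchestra + open-data portal + after-school tutoring: 608 projected impact at 125 k$.
No combination under 125 k$ hits 602.

125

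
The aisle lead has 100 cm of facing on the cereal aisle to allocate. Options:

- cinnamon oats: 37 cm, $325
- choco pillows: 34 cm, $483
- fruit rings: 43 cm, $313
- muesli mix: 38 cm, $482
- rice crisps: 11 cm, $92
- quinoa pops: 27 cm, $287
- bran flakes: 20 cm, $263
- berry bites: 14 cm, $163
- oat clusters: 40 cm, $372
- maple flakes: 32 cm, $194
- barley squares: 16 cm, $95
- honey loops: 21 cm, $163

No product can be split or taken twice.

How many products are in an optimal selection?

The maximum weekly sales within 100 cm is 1252.
For example choco pillows + muesli mix + quinoa pops achieves it, using 99 cm.
Every optimal selection uses 3 products.

3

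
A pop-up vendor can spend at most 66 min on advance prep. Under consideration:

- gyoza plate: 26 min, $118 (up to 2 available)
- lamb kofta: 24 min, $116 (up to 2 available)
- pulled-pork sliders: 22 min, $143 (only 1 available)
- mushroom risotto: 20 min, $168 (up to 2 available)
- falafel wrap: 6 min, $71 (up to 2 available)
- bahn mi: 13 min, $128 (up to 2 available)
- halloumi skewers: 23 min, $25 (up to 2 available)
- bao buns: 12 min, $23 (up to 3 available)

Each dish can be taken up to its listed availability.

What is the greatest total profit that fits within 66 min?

606

By profit per min: falafel wrap 11.83, bahn mi 9.85, mushroom risotto 8.40 lead.
Filling by ratio: mushroom risotto + 2×falafel wrap + 2×bahn mi for 566, with 8 min left unused.
The 13 min tied up in bahn mi is better spent on mushroom risotto — total rises to 606 (65 min).
Nothing else within 66 min beats 606.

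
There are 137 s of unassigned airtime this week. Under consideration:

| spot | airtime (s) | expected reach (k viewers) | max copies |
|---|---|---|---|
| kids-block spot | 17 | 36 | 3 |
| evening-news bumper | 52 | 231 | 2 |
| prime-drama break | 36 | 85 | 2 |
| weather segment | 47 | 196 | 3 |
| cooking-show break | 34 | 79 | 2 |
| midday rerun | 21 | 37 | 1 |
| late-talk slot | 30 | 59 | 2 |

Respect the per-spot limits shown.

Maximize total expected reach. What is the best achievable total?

The ratio heuristic lands on kids-block spot + 2×evening-news bumper (498) but leaves 16 s idle.
Dropping kids-block spot frees 17 s; slotting in late-talk slot (30 s) lifts the total to 521 at 134 s.
No other feasible combination exceeds 521.

521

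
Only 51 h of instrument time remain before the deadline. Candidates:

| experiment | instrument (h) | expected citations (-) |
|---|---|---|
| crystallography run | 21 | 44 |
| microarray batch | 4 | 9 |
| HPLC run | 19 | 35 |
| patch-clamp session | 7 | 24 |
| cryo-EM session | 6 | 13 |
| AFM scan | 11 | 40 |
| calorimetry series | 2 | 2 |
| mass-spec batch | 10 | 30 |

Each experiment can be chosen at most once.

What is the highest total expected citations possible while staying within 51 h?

140

Greedy by ratio would take microarray batch + patch-clamp session + cryo-EM session + AFM scan + calorimetry series + mass-spec batch: 40 h used, total 118.
The 10 h tied up in microarray batch and cryo-EM session is better spent on crystallography run — total rises to 140 (51 h).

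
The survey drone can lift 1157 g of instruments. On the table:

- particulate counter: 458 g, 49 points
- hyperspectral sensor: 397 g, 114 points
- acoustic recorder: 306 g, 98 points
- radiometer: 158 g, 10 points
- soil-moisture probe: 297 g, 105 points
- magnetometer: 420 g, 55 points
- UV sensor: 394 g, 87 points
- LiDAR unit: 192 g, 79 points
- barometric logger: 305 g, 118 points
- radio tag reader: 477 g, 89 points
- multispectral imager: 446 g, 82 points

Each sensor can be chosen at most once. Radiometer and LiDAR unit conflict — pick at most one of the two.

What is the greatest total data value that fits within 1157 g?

400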